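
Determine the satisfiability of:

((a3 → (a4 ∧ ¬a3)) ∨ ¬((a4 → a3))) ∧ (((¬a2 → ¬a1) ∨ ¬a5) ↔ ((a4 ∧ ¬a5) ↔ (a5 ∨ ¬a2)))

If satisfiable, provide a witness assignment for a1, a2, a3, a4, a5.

a1 = True; a2 = False; a3 = False; a4 = True; a5 = True

  (a3 → (a4 ∧ ¬a3)) ∨ ¬((a4 → a3)) = True
    a3 → (a4 ∧ ¬a3) = True
      a4 ∧ ¬a3 = True
        ¬a3 = True
    ¬((a4 → a3)) = True
      a4 → a3 = False
  ((¬a2 → ¬a1) ∨ ¬a5) ↔ ((a4 ∧ ¬a5) ↔ (a5 ∨ ¬a2)) = True
    (¬a2 → ¬a1) ∨ ¬a5 = False
      ¬a2 → ¬a1 = False
        ¬a2 = True
        ¬a1 = False
      ¬a5 = False
    (a4 ∧ ¬a5) ↔ (a5 ∨ ¬a2) = False
      a4 ∧ ¬a5 = False
        ¬a5 = False
      a5 ∨ ¬a2 = True
        ¬a2 = True
Both conjuncts True, so the formula holds.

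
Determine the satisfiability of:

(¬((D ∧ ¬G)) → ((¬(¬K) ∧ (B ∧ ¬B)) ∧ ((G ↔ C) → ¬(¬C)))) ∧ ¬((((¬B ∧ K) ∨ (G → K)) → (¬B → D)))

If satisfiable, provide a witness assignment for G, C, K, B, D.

Case B = True: the conjunct ¬((((¬B ∧ K) ∨ (G → K)) → (¬B → D))) becomes ¬(((G → K) → True)) = False.
Case B = False: the formula simplifies to (D ∧ ¬G) ∧ ¬(((K ∨ (G → K)) → D)).
  D = True: the conjunct ¬(((K ∨ (G → K)) → D)) becomes ¬(((K ∨ (G → K)) → True)) = False.
  D = False: the conjunct D is False.
Both cases fail — unsatisfiable.

Unsatisfiable — no assignment works.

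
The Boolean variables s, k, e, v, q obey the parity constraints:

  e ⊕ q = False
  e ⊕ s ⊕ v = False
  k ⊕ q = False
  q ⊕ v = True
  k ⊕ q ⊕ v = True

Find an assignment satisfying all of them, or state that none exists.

s = True, k = False, e = False, v = True, q = False

e ⊕ q = F ⊕ F = False ✓
e ⊕ s ⊕ v = F ⊕ T ⊕ T = False ✓
k ⊕ q = F ⊕ F = False ✓
q ⊕ v = F ⊕ T = True ✓
k ⊕ q ⊕ v = F ⊕ F ⊕ T = True ✓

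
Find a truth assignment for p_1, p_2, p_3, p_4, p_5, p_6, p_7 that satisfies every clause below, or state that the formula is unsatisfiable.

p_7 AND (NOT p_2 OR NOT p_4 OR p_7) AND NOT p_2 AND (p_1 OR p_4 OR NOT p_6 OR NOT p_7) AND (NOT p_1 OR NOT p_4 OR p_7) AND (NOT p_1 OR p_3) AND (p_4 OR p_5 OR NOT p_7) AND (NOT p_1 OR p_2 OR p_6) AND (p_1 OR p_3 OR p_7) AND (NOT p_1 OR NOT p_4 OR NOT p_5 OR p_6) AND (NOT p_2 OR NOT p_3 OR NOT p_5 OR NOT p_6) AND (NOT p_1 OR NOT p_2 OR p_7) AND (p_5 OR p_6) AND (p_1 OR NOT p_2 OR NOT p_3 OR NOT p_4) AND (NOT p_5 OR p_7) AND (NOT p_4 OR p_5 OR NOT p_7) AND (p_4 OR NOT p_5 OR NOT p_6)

Unit clause (p_7) forces p_7 = True.
Unit clause (NOT p_2) forces p_2 = False.
Set p_1 = False.
Set p_3 = False.
Set p_4 = False.
  then (p_1 OR p_4 OR NOT p_6 OR NOT p_7) forces p_6 = False.
  then (p_4 OR p_5 OR NOT p_7) forces p_5 = True.
All clauses satisfied.

p_1: False; p_2: False; p_3: False; p_4: False; p_5: True; p_6: False; p_7: True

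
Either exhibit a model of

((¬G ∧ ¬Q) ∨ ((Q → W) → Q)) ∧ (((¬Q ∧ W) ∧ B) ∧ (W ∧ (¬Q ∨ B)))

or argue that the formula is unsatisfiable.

Q = False; B = True; W = True; G = False

  (¬G ∧ ¬Q) ∨ ((Q → W) → Q) = True
    ¬G ∧ ¬Q = True
      ¬G = True
      ¬Q = True
    (Q → W) → Q = False
      Q → W = True
  ((¬Q ∧ W) ∧ B) ∧ (W ∧ (¬Q ∨ B)) = True
    (¬Q ∧ W) ∧ B = True
      ¬Q ∧ W = True
        ¬Q = True
    W ∧ (¬Q ∨ B) = True
      ¬Q ∨ B = True
        ¬Q = True
Both conjuncts True, so the formula holds.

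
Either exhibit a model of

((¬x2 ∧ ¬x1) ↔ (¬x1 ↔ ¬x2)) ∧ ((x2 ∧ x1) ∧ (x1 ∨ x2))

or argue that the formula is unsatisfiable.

Unsatisfiable — no assignment works.

Case x1 = True: the formula simplifies to ¬x2 ∧ x2.
  x2 = True: the conjunct ¬x2 is False.
  x2 = False: the conjunct x2 is False.
Case x1 = False: the conjunct x1 is False.
Both cases fail — unsatisfiable.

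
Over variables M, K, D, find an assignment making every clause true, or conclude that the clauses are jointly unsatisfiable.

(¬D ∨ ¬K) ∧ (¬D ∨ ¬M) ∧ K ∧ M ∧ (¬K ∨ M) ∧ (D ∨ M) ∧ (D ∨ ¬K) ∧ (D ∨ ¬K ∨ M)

Case K = True:
  (¬D ∨ ¬K) forces D = False.
  Clause (D ∨ ¬K) is falsified — contradiction.
Case K = False:
  Clause (K) is falsified — contradiction.
Both cases fail, so the formula is unsatisfiable.

Unsatisfiable — no assignment works.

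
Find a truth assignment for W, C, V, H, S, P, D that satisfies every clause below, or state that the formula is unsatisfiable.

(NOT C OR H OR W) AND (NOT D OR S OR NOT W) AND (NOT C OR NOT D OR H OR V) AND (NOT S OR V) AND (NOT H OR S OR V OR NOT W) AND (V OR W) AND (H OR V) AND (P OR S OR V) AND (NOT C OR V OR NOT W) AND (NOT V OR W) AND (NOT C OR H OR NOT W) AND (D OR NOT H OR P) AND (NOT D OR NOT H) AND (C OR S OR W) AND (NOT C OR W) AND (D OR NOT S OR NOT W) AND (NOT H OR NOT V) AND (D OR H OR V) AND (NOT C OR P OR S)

Try W = False:
  (V OR W) forces V = True.
  clause (NOT V OR W) is falsified — backtrack.
So W = True.
Set C = False.
Try V = False:
  (NOT S OR V) forces S = False.
  (NOT D OR S OR NOT W) forces D = False.
  (NOT H OR S OR V OR NOT W) forces H = False.
  clause (H OR V) is falsified — backtrack.
So V = True.
  then (NOT H OR NOT V) forces H = False.
Set S = False.
  then (NOT D OR S OR NOT W) forces D = False.
Set P = False.
All clauses satisfied.

W=T, C=F, V=T, H=F, S=F, P=F, D=F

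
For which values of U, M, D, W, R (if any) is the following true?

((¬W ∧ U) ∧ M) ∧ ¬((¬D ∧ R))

U = True; M = True; D = False; W = False; R = False

  (¬W ∧ U) ∧ M = True
    ¬W ∧ U = True
      ¬W = True
  ¬((¬D ∧ R)) = True
    ¬D ∧ R = False
      ¬D = True
Both conjuncts True, so the formula holds.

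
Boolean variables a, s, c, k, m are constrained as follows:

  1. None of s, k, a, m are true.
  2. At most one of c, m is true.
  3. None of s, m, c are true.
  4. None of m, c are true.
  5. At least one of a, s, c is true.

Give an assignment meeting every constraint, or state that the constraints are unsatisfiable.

No satisfying assignment exists.

Case c = True:
  Constraint (3) is violated (c=T) — contradiction.
Case c = False:
  (1) forces s = False.
  (1) forces k = False.
  (1) forces a = False.
  Constraint (5) is violated (a=F, s=F, c=F) — contradiction.
Both cases fail — unsatisfiable.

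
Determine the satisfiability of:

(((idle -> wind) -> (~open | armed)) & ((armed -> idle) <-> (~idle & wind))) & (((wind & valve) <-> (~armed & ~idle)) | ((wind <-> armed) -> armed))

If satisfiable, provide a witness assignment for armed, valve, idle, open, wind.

armed = False, valve = True, idle = False, open = False, wind = True

  ((idle -> wind) -> (~open | armed)) & ((armed -> idle) <-> (~idle & wind)) = True
    (idle -> wind) -> (~open | armed) = True
      idle -> wind = True
      ~open | armed = True
        ~open = True
    (armed -> idle) <-> (~idle & wind) = True
      armed -> idle = True
      ~idle & wind = True
        ~idle = True
  ((wind & valve) <-> (~armed & ~idle)) | ((wind <-> armed) -> armed) = True
    (wind & valve) <-> (~armed & ~idle) = True
      wind & valve = True
      ~armed & ~idle = True
        ~armed = True
        ~idle = True
    (wind <-> armed) -> armed = True
      wind <-> armed = False
Both conjuncts True, so the formula holds.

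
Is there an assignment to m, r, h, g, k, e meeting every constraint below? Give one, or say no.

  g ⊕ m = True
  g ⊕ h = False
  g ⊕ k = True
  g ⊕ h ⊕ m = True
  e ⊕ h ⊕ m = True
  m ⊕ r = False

m = True; r = True; h = False; g = False; k = True; e = False

g ⊕ m = F ⊕ T = True ✓
g ⊕ h = F ⊕ F = False ✓
g ⊕ k = F ⊕ T = True ✓
g ⊕ h ⊕ m = F ⊕ F ⊕ T = True ✓
e ⊕ h ⊕ m = F ⊕ F ⊕ T = True ✓
m ⊕ r = T ⊕ T = False ✓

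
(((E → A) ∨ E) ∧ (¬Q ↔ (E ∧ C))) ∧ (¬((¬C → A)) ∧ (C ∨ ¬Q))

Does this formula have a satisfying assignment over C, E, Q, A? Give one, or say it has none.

UNSATISFIABLE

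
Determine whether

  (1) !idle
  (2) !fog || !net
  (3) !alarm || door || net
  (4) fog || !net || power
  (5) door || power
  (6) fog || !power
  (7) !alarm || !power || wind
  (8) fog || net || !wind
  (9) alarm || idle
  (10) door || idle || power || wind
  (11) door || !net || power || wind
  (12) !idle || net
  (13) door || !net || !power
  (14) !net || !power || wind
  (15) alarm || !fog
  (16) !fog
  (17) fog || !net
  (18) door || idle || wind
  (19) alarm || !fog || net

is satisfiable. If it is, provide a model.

fog = False, wind = False, door = True, power = False, idle = False, alarm = True, net = False

Unit clause (!idle) forces idle = False.
In (alarm || idle) only alarm is left, so alarm = True.
Unit clause (!fog) forces fog = False.
In (fog || !net) only !net is left, so net = False.
In (!alarm || door || net) only door is left, so door = True.
In (fog || !power) only !power is left, so power = False.
In (fog || net || !wind) only !wind is left, so wind = False.
All clauses satisfied.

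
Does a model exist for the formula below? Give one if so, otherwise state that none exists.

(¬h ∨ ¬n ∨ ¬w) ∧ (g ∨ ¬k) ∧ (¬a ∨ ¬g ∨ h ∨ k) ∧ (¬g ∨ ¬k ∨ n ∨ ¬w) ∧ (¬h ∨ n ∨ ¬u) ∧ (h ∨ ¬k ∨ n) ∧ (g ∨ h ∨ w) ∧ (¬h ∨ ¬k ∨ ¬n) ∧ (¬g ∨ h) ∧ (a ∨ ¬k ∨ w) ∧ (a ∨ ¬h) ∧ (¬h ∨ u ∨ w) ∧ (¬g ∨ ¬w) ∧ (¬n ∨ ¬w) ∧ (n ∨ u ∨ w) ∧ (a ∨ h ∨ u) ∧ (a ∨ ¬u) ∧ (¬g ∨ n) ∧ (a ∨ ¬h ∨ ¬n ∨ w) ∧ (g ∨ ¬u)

g = False, u = False, k = False, a = True, w = True, n = False, h = True

Set g = False.
  then (g ∨ ¬k) forces k = False.
  then (g ∨ ¬u) forces u = False.
Try a = False:
  (a ∨ ¬h) forces h = False.
  clause (a ∨ h ∨ u) is falsified — backtrack.
So a = True.
Set w = True.
  then (¬n ∨ ¬w) forces n = False.
Set h = True.
All clauses satisfied.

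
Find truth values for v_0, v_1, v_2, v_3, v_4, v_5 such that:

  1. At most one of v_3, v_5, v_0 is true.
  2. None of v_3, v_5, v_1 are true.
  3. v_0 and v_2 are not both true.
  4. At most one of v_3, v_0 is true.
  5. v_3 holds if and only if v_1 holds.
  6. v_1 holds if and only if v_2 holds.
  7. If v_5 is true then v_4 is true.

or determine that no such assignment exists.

v_0 = True, v_1 = False, v_2 = False, v_3 = False, v_4 = True, v_5 = False

  (1) {v_3, v_5, v_0}: 1 true — at most one ✓
  (2) {v_3, v_5, v_1}: 0 true — none ✓
  (3) v_0=T, v_2=F — not both ✓
  (4) {v_3, v_0}: 1 true — at most one ✓
  (5) v_3=F, v_1=F — same ✓
  (6) v_1=F, v_2=F — same ✓
  (7) v_5=F ⇒ v_4: vacuous ✓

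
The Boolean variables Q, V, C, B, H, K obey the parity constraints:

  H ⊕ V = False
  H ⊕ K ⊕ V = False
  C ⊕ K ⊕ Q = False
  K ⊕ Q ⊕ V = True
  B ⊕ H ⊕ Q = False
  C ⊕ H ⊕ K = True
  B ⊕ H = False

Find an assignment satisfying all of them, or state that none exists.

Q = False, V = True, C = False, B = True, H = True, K = False

H ⊕ V = T ⊕ T = False ✓
H ⊕ K ⊕ V = T ⊕ F ⊕ T = False ✓
C ⊕ K ⊕ Q = F ⊕ F ⊕ F = False ✓
K ⊕ Q ⊕ V = F ⊕ F ⊕ T = True ✓
B ⊕ H ⊕ Q = T ⊕ T ⊕ F = False ✓
C ⊕ H ⊕ K = F ⊕ T ⊕ F = True ✓
B ⊕ H = T ⊕ T = False ✓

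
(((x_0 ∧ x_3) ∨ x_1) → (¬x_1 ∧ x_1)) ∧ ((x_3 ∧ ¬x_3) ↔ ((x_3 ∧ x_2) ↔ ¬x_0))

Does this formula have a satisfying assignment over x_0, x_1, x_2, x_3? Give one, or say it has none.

x_0 = False; x_1 = False; x_2 = True; x_3 = False

  ((x_0 ∧ x_3) ∨ x_1) → (¬x_1 ∧ x_1) = True
    (x_0 ∧ x_3) ∨ x_1 = False
      x_0 ∧ x_3 = False
    ¬x_1 ∧ x_1 = False
      ¬x_1 = True
  (x_3 ∧ ¬x_3) ↔ ((x_3 ∧ x_2) ↔ ¬x_0) = True
    x_3 ∧ ¬x_3 = False
      ¬x_3 = True
    (x_3 ∧ x_2) ↔ ¬x_0 = False
      x_3 ∧ x_2 = False
      ¬x_0 = True
Both conjuncts True, so the formula holds.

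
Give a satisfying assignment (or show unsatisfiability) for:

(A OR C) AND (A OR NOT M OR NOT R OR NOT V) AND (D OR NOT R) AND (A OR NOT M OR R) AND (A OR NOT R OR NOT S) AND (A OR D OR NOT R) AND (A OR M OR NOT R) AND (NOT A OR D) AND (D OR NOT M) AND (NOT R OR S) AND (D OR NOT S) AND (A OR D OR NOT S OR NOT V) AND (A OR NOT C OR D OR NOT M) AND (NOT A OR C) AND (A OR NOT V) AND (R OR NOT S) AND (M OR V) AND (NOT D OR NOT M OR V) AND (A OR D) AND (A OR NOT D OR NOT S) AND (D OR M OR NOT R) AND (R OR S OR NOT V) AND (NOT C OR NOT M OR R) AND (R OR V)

D: True, R: True, C: True, V: True, S: True, A: True, M: False

Set D = True.
Try R = False:
  (R OR NOT S) forces S = False.
  (R OR S OR NOT V) forces V = False.
  clause (R OR V) is falsified — backtrack.
So R = True.
  then (NOT R OR S) forces S = True.
  then (A OR NOT D OR NOT S) forces A = True.
  then (NOT A OR C) forces C = True.
Set V = True.
Set M = False.
All clauses satisfied.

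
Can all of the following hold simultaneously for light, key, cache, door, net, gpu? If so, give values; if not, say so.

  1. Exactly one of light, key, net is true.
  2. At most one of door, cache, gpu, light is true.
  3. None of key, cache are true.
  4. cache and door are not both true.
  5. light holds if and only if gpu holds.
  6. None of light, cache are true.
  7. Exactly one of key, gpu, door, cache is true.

light = False, key = False, cache = False, door = True, net = True, gpu = False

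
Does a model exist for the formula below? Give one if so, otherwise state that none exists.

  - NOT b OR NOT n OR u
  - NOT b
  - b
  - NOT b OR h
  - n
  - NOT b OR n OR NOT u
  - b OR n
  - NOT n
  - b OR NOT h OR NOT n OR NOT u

Unsatisfiable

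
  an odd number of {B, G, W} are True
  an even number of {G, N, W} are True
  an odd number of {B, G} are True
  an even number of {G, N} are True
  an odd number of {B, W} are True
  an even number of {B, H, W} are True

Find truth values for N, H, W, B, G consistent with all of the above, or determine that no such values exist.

N = False; H = True; W = False; B = True; G = False

{B, G, W}: 1 true → odd ✓
{G, N, W}: 0 true → even ✓
{B, G}: 1 true → odd ✓
{G, N}: 0 true → even ✓
{B, W}: 1 true → odd ✓
{B, H, W}: 2 true → even ✓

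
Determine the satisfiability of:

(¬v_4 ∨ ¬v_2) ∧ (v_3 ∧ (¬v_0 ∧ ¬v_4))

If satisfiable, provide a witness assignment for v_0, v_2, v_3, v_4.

v_0=F, v_2=T, v_3=T, v_4=F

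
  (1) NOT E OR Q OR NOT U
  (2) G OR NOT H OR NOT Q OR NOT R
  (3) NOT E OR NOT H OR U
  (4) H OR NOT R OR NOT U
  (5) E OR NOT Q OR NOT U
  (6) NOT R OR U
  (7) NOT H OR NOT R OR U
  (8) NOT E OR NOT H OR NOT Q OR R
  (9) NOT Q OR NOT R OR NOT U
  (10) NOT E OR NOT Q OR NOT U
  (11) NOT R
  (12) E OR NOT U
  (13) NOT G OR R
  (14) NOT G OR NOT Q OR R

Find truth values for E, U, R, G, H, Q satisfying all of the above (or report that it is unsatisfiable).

Unit clause (NOT R) forces R = False.
In (NOT G OR R) only NOT G is left, so G = False.
Set E = False.
  then (E OR NOT U) forces U = False.
Set H = True.
Set Q = True.
All clauses satisfied.

E = False, U = False, R = False, G = False, H = True, Q = True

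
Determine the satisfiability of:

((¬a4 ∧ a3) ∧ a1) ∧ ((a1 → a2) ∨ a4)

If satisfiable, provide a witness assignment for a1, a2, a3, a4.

a1 = True, a2 = True, a3 = True, a4 = False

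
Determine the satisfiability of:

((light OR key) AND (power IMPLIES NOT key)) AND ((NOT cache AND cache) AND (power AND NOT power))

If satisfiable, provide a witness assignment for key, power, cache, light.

Unsatisfiable — no assignment works.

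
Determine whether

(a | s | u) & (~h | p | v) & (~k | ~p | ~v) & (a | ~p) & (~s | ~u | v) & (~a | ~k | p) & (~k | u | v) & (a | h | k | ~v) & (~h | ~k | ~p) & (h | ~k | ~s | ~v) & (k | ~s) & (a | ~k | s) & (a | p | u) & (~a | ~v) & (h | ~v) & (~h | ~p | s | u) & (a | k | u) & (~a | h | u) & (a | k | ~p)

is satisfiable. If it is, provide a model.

Set k = False.
  then (k | ~s) forces s = False.
Set a = False.
  then (a | s | u) forces u = True.
  then (a | ~p) forces p = False.
Set h = False.
  then (a | h | k | ~v) forces v = False.
All clauses satisfied.

k = False, a = False, s = False, h = False, u = True, v = False, p = False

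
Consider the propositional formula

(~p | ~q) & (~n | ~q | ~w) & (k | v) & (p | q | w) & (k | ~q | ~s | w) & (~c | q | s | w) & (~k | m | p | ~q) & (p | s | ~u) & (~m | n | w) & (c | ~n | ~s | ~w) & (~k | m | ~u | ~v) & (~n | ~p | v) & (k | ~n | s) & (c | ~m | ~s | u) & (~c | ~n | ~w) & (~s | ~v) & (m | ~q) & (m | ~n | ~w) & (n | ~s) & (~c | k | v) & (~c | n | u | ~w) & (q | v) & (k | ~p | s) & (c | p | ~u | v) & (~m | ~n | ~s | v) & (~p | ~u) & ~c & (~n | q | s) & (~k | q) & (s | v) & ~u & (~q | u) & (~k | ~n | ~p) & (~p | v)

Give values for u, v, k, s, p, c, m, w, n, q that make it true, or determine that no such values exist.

Unit clause (~c) forces c = False.
Unit clause (~u) forces u = False.
In (~q | u) only ~q is left, so q = False.
In (q | v) only v is left, so v = True.
In (~k | q) only ~k is left, so k = False.
In (~s | ~v) only ~s is left, so s = False.
In (k | ~p | s) only ~p is left, so p = False.
In (~n | q | s) only ~n is left, so n = False.
In (p | q | w) only w is left, so w = True.
Set m = False.
All clauses satisfied.

u: False, v: True, k: False, s: False, p: False, c: False, m: False, w: True, n: False, q: False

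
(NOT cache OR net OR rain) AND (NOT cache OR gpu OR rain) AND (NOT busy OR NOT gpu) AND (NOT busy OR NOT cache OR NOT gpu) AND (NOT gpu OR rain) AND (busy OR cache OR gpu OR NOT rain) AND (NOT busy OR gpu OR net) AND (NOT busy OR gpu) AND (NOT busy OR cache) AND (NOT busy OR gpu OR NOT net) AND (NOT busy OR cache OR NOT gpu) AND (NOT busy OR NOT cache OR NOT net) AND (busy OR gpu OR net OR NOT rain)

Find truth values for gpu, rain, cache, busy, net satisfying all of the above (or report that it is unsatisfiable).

Set gpu = False.
  then (NOT busy OR gpu) forces busy = False.
Set rain = False.
  then (NOT cache OR gpu OR rain) forces cache = False.
Set net = False.
All clauses satisfied.

gpu: False; rain: False; cache: False; busy: False; net: False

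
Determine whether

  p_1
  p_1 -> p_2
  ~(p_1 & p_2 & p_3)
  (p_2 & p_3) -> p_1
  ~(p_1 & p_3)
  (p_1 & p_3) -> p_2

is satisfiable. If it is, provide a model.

p_1 = True, p_2 = True, p_3 = False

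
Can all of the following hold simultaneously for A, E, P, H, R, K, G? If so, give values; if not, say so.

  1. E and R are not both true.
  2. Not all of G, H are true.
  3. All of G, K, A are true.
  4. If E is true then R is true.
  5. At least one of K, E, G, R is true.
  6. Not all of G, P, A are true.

A: True; E: False; P: False; H: False; R: True; K: True; G: True

  (1) E=F, R=T — not both ✓
  (2) {G, H}: 1/2 true — not all ✓
  (3) {G, K, A}: all 3 true ✓
  (4) E=F ⇒ R: vacuous ✓
  (5) {K, E, G, R}: 3 true — at least one ✓
  (6) {G, P, A}: 2/3 true — not all ✓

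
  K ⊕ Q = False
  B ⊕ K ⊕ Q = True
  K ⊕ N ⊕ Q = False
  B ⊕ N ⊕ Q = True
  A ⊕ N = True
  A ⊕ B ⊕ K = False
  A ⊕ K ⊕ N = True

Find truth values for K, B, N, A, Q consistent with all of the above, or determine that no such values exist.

K: False, B: True, N: False, A: True, Q: False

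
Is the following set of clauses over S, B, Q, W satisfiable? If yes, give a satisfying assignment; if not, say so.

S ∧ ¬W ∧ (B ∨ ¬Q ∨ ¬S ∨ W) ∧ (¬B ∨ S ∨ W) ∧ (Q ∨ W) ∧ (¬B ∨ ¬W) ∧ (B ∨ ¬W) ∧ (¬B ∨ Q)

S = True, B = True, Q = True, W = False

Unit clause (S) forces S = True.
Unit clause (¬W) forces W = False.
In (Q ∨ W) only Q is left, so Q = True.
In (B ∨ ¬Q ∨ ¬S ∨ W) only B is left, so B = True.
All clauses satisfied.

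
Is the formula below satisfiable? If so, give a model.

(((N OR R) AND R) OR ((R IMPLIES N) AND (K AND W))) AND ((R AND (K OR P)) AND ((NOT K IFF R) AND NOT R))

Unsatisfiable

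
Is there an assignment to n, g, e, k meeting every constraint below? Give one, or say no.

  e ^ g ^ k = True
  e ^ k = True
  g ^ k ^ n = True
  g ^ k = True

n = False; g = False; e = False; k = True

e ^ g ^ k = F ^ F ^ T = True ✓
e ^ k = F ^ T = True ✓
g ^ k ^ n = F ^ T ^ F = True ✓
g ^ k = F ^ T = True ✓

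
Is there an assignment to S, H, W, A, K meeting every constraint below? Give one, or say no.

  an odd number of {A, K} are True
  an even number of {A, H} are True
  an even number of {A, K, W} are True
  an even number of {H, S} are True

S = True; H = True; W = True; A = True; K = False

{A, K}: 1 true → odd ✓
{A, H}: 2 true → even ✓
{A, K, W}: 2 true → even ✓
{H, S}: 2 true → even ✓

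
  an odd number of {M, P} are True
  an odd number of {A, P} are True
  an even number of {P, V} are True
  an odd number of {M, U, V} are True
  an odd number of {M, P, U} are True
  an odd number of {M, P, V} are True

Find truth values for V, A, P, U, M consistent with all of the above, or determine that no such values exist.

V = False, A = True, P = False, U = False, M = True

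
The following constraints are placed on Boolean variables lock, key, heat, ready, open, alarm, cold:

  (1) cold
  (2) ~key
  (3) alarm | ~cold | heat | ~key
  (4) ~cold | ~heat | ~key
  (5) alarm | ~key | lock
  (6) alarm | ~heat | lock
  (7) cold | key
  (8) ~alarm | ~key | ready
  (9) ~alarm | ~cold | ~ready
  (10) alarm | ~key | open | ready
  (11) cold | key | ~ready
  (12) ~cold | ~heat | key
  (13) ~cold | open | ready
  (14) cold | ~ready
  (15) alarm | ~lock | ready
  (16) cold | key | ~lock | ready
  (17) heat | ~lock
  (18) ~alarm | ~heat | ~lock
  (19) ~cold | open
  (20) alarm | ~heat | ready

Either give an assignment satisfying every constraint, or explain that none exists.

Unit clause (cold) forces cold = True.
Unit clause (~key) forces key = False.
In (~cold | ~heat | key) only ~heat is left, so heat = False.
In (heat | ~lock) only ~lock is left, so lock = False.
In (~cold | open) only open is left, so open = True.
Set ready = False.
Set alarm = False.
All clauses satisfied.

lock: False; key: False; heat: False; ready: False; open: True; alarm: False; cold: True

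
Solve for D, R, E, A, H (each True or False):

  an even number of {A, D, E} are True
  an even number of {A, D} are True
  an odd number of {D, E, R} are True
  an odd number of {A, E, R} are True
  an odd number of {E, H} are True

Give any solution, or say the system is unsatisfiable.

D = True, R = False, E = False, A = True, H = True

{A, D, E}: 2 true → even ✓
{A, D}: 2 true → even ✓
{D, E, R}: 1 true → odd ✓
{A, E, R}: 1 true → odd ✓
{E, H}: 1 true → odd ✓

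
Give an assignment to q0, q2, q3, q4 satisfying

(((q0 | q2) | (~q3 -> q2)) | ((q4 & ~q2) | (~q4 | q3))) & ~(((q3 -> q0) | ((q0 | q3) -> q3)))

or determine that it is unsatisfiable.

The conjunct ~(((q3 -> q0) | ((q0 | q3) -> q3))) is unsatisfiable on its own:
  q0=F, q3=F: evaluates to False.
  q0=F, q3=T: evaluates to False.
  q0=T, q3=F: evaluates to False.
  q0=T, q3=T: evaluates to False.
So the whole conjunction is unsatisfiable.

Unsatisfiable — no assignment works.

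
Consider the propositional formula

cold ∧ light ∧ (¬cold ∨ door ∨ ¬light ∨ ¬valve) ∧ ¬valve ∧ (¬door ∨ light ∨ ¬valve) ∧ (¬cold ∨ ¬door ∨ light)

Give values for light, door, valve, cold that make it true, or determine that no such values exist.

Unit clause (cold) forces cold = True.
Unit clause (light) forces light = True.
Unit clause (¬valve) forces valve = False.
Set door = True.
Check each clause:
  (cold): cold holds.
  (light): light holds.
  (¬cold ∨ door ∨ ¬light ∨ ¬valve): door holds.
  (¬valve): ¬valve holds.
  (¬door ∨ light ∨ ¬valve): light holds.
  (¬cold ∨ ¬door ∨ light): light holds.
All clauses satisfied.

light: True; door: True; valve: False; cold: True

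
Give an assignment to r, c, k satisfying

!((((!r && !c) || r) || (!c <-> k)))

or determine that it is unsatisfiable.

r = False, c = True, k = True

  !((((!r && !c) || r) || (!c <-> k))) = True
    ((!r && !c) || r) || (!c <-> k) = False
      (!r && !c) || r = False
        !r && !c = False
          !r = True
          !c = False
      !c <-> k = False
        !c = False
The formula evaluates to True.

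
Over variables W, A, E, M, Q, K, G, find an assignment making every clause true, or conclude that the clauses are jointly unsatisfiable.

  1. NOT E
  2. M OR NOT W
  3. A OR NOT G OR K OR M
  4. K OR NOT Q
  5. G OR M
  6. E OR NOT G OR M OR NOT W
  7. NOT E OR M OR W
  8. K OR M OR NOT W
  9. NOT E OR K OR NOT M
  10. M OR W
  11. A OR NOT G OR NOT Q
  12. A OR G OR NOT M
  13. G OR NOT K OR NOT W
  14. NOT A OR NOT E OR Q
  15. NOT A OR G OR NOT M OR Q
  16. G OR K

W: True; A: True; E: False; M: True; Q: True; K: True; G: True

Unit clause (NOT E) forces E = False.
Set W = True.
  then (M OR NOT W) forces M = True.
Set A = True.
Set Q = True.
  then (K OR NOT Q) forces K = True.
  then (G OR NOT K OR NOT W) forces G = True.
All clauses satisfied.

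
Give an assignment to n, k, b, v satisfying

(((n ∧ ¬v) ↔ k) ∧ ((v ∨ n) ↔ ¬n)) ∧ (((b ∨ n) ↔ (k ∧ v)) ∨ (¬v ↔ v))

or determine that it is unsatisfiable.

n = False, k = False, b = False, v = True

  ((n ∧ ¬v) ↔ k) ∧ ((v ∨ n) ↔ ¬n) = True
    (n ∧ ¬v) ↔ k = True
      n ∧ ¬v = False
        ¬v = False
    (v ∨ n) ↔ ¬n = True
      v ∨ n = True
      ¬n = True
  ((b ∨ n) ↔ (k ∧ v)) ∨ (¬v ↔ v) = True
    (b ∨ n) ↔ (k ∧ v) = True
      b ∨ n = False
      k ∧ v = False
    ¬v ↔ v = False
      ¬v = False
Both conjuncts True, so the formula holds.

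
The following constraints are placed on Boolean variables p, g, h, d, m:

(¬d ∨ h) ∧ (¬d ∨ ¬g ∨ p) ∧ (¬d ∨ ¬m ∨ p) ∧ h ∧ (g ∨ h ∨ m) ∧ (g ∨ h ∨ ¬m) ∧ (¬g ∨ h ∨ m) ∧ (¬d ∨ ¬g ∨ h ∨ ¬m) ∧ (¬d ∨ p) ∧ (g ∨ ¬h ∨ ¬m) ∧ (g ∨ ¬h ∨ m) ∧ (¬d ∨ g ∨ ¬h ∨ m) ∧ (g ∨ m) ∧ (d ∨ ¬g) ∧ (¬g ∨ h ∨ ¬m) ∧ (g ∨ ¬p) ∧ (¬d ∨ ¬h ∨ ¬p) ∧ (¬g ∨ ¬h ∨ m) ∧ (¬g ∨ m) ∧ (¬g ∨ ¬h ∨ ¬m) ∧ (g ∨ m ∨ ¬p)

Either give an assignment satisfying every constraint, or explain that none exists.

UNSATISFIABLE

Case m = True:
  (h) forces h = True.
  (g ∨ ¬h ∨ ¬m) forces g = True.
  Clause (¬g ∨ ¬h ∨ ¬m) is falsified — contradiction.
Case m = False:
  (h) forces h = True.
  (g ∨ ¬h ∨ m) forces g = True.
  Clause (¬g ∨ ¬h ∨ m) is falsified — contradiction.
Both cases fail, so the formula is unsatisfiable.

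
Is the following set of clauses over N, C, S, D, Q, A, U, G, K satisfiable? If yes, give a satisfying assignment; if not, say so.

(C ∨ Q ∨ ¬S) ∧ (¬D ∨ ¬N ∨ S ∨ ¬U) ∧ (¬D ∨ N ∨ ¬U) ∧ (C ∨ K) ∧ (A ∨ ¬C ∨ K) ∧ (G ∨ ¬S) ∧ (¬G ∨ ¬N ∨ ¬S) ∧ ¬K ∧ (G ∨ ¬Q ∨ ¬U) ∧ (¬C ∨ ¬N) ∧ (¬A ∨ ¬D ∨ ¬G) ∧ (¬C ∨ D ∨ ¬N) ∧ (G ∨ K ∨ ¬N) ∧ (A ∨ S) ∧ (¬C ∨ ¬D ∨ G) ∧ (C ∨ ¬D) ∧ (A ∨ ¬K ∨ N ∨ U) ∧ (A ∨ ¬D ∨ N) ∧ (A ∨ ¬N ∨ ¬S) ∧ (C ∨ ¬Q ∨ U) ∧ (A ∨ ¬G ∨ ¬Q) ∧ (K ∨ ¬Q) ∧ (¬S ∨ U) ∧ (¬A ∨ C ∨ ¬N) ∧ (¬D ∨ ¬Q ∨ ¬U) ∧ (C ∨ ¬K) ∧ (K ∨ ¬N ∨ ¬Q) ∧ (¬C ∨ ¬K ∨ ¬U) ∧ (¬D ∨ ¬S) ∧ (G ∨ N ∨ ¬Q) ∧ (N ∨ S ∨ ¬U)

N = False; C = True; S = True; D = False; Q = False; A = True; U = True; G = True; K = False

Unit clause (¬K) forces K = False.
In (K ∨ ¬Q) only ¬Q is left, so Q = False.
In (C ∨ K) only C is left, so C = True.
In (A ∨ ¬C ∨ K) only A is left, so A = True.
In (¬C ∨ ¬N) only ¬N is left, so N = False.
Set S = True.
  then (G ∨ ¬S) forces G = True.
  then (¬A ∨ ¬D ∨ ¬G) forces D = False.
  then (¬S ∨ U) forces U = True.
All clauses satisfied.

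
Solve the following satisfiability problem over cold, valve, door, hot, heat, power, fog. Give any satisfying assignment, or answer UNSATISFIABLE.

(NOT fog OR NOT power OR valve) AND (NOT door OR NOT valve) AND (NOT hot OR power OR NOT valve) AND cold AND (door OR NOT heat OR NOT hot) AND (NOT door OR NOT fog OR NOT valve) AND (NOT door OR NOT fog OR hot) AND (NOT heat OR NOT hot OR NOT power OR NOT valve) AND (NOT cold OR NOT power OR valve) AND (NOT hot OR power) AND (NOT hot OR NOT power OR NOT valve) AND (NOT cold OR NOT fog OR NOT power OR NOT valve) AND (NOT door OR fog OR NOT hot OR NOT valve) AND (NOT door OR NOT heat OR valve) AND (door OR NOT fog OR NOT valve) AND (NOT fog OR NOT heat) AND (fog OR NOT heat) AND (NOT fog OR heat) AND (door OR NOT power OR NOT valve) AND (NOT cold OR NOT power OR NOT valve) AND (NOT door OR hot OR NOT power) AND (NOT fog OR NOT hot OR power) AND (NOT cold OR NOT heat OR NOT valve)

cold: True, valve: False, door: False, hot: False, heat: False, power: False, fog: False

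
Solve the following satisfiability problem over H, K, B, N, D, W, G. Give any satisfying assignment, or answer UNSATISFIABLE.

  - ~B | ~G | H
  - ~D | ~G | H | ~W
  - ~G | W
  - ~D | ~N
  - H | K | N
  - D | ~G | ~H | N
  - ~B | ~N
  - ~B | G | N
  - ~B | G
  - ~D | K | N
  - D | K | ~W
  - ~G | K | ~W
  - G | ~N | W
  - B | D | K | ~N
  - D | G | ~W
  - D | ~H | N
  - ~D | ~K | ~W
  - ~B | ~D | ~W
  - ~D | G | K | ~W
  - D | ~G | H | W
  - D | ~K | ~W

H: False; K: True; B: False; N: False; D: True; W: False; G: False

Set H = False.
Try K = False:
  (H | K | N) forces N = True.
  (~D | ~N) forces D = False.
  (~B | ~N) forces B = False.
  clause (B | D | K | ~N) is falsified — backtrack.
So K = True.
Try B = True:
  (~B | ~G | H) forces G = False.
  clause (~B | G) is falsified — backtrack.
So B = False.
Try N = True:
  (~D | ~N) forces D = False.
  (D | ~K | ~W) forces W = False.
  (~G | W) forces G = False.
  clause (G | ~N | W) is falsified — backtrack.
So N = False.
Set D = True.
  then (~D | ~K | ~W) forces W = False.
  then (~G | W) forces G = False.
All clauses satisfied.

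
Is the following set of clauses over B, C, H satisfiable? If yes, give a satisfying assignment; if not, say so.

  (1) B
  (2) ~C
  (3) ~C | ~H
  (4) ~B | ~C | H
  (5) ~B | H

B=T, C=F, H=T

Unit clause (B) forces B = True.
Unit clause (~C) forces C = False.
In (~B | H) only H is left, so H = True.
All clauses satisfied.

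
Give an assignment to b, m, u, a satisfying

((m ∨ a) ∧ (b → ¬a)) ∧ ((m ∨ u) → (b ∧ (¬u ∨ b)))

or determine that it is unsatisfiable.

b = True, m = True, u = False, a = False

  (m ∨ a) ∧ (b → ¬a) = True
    m ∨ a = True
    b → ¬a = True
      ¬a = True
  (m ∨ u) → (b ∧ (¬u ∨ b)) = True
    m ∨ u = True
    b ∧ (¬u ∨ b) = True
      ¬u ∨ b = True
        ¬u = True
Both conjuncts True, so the formula holds.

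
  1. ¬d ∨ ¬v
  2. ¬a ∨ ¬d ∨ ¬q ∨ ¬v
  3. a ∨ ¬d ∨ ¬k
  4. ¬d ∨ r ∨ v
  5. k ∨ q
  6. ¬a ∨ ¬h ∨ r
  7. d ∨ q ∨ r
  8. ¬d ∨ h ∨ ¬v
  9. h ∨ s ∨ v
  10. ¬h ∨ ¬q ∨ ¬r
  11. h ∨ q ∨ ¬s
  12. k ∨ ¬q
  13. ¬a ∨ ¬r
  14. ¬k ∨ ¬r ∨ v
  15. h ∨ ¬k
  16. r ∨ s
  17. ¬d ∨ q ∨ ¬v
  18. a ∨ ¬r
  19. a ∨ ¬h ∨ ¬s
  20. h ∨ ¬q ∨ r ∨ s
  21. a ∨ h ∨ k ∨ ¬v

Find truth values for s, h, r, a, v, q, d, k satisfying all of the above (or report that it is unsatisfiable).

The formula is unsatisfiable.

Case a = True:
  (¬a ∨ ¬r) forces r = False.
  (¬a ∨ ¬h ∨ r) forces h = False.
  (h ∨ ¬k) forces k = False.
  (k ∨ q) forces q = True.
  Clause (k ∨ ¬q) is falsified — contradiction.
Case a = False:
  (a ∨ ¬r) forces r = False.
  (r ∨ s) forces s = True.
  (a ∨ ¬h ∨ ¬s) forces h = False.
  (h ∨ q ∨ ¬s) forces q = True.
  (k ∨ ¬q) forces k = True.
  Clause (h ∨ ¬k) is falsified — contradiction.
Both cases fail, so the formula is unsatisfiable.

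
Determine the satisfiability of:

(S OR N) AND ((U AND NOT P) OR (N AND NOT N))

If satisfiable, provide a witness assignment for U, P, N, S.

U = True; P = False; N = True; S = False

  S OR N = True
  (U AND NOT P) OR (N AND NOT N) = True
    U AND NOT P = True
      NOT P = True
    N AND NOT N = False
      NOT N = False
Both conjuncts True, so the formula holds.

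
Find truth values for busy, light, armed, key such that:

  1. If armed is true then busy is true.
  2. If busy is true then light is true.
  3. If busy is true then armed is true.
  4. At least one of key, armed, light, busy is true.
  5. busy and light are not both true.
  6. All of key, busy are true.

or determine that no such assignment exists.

UNSATISFIABLE

Case busy = True:
  (2) with busy=T forces light = True.
  Constraint (5) is violated (busy=T, light=T) — contradiction.
Case busy = False:
  Constraint (6) is violated (busy=F) — contradiction.
Both cases fail — unsatisfiable.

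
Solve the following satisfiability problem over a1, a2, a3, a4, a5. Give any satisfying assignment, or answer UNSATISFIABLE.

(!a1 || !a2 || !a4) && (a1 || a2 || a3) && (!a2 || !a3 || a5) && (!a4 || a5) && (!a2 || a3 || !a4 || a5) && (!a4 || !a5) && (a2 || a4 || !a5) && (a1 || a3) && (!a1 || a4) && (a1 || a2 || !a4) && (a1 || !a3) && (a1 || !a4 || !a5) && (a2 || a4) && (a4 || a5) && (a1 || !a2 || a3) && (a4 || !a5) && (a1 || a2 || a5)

Case a5 = True:
  (!a4 || !a5) forces a4 = False.
  Clause (a4 || !a5) is falsified — contradiction.
Case a5 = False:
  (!a4 || a5) forces a4 = False.
  Clause (a4 || a5) is falsified — contradiction.
Both cases fail, so the formula is unsatisfiable.

The formula is unsatisfiable.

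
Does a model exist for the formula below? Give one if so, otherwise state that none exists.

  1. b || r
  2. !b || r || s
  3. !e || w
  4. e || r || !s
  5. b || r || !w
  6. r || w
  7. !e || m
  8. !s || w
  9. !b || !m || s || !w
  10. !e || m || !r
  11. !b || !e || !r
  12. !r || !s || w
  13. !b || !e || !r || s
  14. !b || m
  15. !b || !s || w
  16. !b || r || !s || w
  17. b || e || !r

Set s = False.
Set b = True.
  then (!b || r || s) forces r = True.
  then (!b || !e || !r) forces e = False.
  then (!b || m) forces m = True.
  then (!b || !m || s || !w) forces w = False.
All clauses satisfied.

s = False; b = True; r = True; e = False; m = True; w = False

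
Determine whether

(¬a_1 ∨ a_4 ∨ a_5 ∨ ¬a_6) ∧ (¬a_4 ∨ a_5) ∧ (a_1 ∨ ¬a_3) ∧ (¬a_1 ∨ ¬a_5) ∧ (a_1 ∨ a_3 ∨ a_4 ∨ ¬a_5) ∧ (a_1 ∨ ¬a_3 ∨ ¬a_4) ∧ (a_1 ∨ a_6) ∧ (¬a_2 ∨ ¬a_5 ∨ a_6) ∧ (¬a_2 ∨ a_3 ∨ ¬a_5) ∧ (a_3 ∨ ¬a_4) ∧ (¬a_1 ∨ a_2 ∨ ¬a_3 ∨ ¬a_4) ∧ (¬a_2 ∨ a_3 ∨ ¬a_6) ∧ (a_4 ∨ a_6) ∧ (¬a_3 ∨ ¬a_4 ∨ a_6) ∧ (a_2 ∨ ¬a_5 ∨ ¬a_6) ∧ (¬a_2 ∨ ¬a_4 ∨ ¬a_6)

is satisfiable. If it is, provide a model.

a_1 = False; a_2 = False; a_3 = False; a_4 = False; a_5 = False; a_6 = True

Try a_1 = True:
  (¬a_1 ∨ ¬a_5) forces a_5 = False.
  (¬a_4 ∨ a_5) forces a_4 = False.
  (¬a_1 ∨ a_4 ∨ a_5 ∨ ¬a_6) forces a_6 = False.
  clause (a_4 ∨ a_6) is falsified — backtrack.
So a_1 = False.
  then (a_1 ∨ ¬a_3) forces a_3 = False.
  then (a_1 ∨ a_6) forces a_6 = True.
  then (a_3 ∨ ¬a_4) forces a_4 = False.
  then (¬a_2 ∨ a_3 ∨ ¬a_6) forces a_2 = False.
  then (a_2 ∨ ¬a_5 ∨ ¬a_6) forces a_5 = False.
All clauses satisfied.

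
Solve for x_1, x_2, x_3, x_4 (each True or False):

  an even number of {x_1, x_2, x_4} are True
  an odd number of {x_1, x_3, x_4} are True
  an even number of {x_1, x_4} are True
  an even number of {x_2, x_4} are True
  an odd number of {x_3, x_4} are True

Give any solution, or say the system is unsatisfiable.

x_1: False, x_2: False, x_3: True, x_4: False

{x_1, x_2, x_4}: 0 true → even ✓
{x_1, x_3, x_4}: 1 true → odd ✓
{x_1, x_4}: 0 true → even ✓
{x_2, x_4}: 0 true → even ✓
{x_3, x_4}: 1 true → odd ✓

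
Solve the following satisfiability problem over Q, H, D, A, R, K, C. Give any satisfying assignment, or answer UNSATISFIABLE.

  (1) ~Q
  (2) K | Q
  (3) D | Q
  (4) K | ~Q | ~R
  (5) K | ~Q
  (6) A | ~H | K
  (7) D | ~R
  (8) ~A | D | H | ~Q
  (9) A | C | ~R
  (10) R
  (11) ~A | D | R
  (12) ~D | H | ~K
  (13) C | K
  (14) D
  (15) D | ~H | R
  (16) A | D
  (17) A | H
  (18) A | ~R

Q: False, H: True, D: True, A: True, R: True, K: True, C: True

Unit clause (~Q) forces Q = False.
In (K | Q) only K is left, so K = True.
In (D | Q) only D is left, so D = True.
Unit clause (R) forces R = True.
In (~D | H | ~K) only H is left, so H = True.
In (A | ~R) only A is left, so A = True.
Set C = True.
All clauses satisfied.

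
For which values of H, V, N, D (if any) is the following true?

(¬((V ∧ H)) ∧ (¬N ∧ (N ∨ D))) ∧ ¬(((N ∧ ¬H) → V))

Case N = True: the conjunct ¬N is False.
Case N = False: the conjunct ¬(((N ∧ ¬H) → V)) becomes ¬((False → V)) = False.
Both cases fail — unsatisfiable.

Unsatisfiable — no assignment works.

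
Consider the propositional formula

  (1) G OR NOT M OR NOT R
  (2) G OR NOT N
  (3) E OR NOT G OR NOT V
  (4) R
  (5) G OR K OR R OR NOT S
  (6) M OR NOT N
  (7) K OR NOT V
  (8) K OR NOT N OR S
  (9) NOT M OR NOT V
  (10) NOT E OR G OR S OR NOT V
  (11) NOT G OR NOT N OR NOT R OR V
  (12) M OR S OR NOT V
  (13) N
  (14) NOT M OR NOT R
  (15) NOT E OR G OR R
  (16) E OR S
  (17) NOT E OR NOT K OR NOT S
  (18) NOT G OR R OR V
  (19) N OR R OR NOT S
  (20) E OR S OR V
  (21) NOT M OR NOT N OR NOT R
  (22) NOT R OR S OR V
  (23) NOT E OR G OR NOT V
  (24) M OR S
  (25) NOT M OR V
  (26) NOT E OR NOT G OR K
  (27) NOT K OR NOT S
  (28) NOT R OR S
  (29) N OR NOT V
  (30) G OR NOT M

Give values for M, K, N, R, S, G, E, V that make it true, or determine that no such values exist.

Unsatisfiable — no assignment works.

Case M = True:
  (R) forces R = True.
  Clause (NOT M OR NOT R) is falsified — contradiction.
Case M = False:
  (R) forces R = True.
  (M OR NOT N) forces N = False.
  Clause (N) is falsified — contradiction.
Both cases fail, so the formula is unsatisfiable.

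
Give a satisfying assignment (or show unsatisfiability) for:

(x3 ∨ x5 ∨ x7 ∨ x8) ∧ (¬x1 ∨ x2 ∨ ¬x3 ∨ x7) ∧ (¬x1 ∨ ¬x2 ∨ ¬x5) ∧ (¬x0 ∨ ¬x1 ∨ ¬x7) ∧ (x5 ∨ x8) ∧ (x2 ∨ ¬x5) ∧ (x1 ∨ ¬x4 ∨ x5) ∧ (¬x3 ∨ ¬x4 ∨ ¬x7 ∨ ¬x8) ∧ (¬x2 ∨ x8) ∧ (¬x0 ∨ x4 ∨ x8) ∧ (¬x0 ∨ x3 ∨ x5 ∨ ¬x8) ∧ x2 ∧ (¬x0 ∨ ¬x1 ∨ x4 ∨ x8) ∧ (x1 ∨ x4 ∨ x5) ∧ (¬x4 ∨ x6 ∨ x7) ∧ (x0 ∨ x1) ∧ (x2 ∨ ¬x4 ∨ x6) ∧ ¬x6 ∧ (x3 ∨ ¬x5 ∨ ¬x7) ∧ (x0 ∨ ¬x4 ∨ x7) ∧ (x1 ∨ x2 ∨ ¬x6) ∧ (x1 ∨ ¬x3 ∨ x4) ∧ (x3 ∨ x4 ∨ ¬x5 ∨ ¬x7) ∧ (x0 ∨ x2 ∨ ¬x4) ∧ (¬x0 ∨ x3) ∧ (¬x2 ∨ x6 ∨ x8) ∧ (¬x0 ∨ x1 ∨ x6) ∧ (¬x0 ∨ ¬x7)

Unit clause (x2) forces x2 = True.
Unit clause (¬x6) forces x6 = False.
In (¬x2 ∨ x6 ∨ x8) only x8 is left, so x8 = True.
Set x0 = True.
  then (¬x0 ∨ x3) forces x3 = True.
  then (¬x0 ∨ x1 ∨ x6) forces x1 = True.
  then (¬x0 ∨ ¬x7) forces x7 = False.
  then (¬x1 ∨ ¬x2 ∨ ¬x5) forces x5 = False.
  then (¬x4 ∨ x6 ∨ x7) forces x4 = False.
All clauses satisfied.

x0 = True; x1 = True; x2 = True; x3 = True; x4 = False; x5 = False; x6 = False; x7 = False; x8 = True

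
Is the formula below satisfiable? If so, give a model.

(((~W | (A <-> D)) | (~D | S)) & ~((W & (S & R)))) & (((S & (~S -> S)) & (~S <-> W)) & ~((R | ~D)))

R = False, D = True, W = False, A = False, S = True

  ((~W | (A <-> D)) | (~D | S)) & ~((W & (S & R))) = True
    (~W | (A <-> D)) | (~D | S) = True
      ~W | (A <-> D) = True
        ~W = True
        A <-> D = False
      ~D | S = True
        ~D = False
    ~((W & (S & R))) = True
      W & (S & R) = False
        S & R = False
  ((S & (~S -> S)) & (~S <-> W)) & ~((R | ~D)) = True
    (S & (~S -> S)) & (~S <-> W) = True
      S & (~S -> S) = True
        ~S -> S = True
          ~S = False
      ~S <-> W = True
        ~S = False
    ~((R | ~D)) = True
      R | ~D = False
        ~D = False
Both conjuncts True, so the formula holds.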